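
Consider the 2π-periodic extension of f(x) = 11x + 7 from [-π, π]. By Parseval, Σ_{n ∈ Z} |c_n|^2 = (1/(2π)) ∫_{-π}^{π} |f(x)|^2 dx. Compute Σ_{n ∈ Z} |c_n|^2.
Σ |c_n|^2 = 121π^2/3 + 49

Expand and integrate term by term over [-π, π]:
  ∫ (11x)^2 dx = 121·(2π^3/3); ∫ 2·11·(7)·x dx = 0 (odd integrand); ∫ 7^2 dx = 49·2π.
So (1/(2π)) ∫_{-π}^{π} (11x + 7)^2 dx = 121π^2/3 + 49 = 121π^2/3 + 49.
Parseval ⇒ Σ |c_n|^2 = 121π^2/3 + 49.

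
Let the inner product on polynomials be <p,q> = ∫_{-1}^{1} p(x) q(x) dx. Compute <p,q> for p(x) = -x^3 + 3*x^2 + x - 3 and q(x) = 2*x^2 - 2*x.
<p,q> = -32/15

Expand the product: p(x)·q(x) = -2*x^5 + 8*x^4 - 4*x^3 - 8*x^2 + 6*x.
∫_{-1}^{1} of each monomial x^k gives [2/(k+1) if k even, 0 if k odd]. Integrating term-by-term (or equivalently evaluating the antiderivative F(x) = -x^6/3 + 8*x^5/5 - x^4 - 8*x^3/3 + 3*x^2 at the endpoints):
  F(1) − F(−1) = 3/5 − (41/15) = -32/15.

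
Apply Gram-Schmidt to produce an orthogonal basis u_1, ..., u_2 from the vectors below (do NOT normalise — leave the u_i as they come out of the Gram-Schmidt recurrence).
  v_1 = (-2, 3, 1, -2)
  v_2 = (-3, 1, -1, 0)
Orthogonal basis:
  u_1 = (-2, 3, 1, -2)
  u_2 = (-19/9, -1/3, -13/9, 8/9)

Apply the Gram-Schmidt recurrence
  u_1 = v_1
  u_i = v_i − Σ_{j<i} ((v_i · u_j) / (u_j · u_j)) · u_j.

Step by step this gives:
  u_1 = (-2, 3, 1, -2)
  u_2 = (-19/9, -1/3, -13/9, 8/9)

Orthogonality check:
  u_2 · u_1 = 0 (should be 0)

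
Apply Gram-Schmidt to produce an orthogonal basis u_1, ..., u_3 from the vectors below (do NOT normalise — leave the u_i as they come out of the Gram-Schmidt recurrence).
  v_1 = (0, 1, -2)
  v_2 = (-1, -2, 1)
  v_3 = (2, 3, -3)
Orthogonal basis:
  u_1 = (0, 1, -2)
  u_2 = (-1, -6/5, -3/5)
  u_3 = (9/14, -3/7, -3/14)

Apply the Gram-Schmidt recurrence
  u_1 = v_1
  u_i = v_i − Σ_{j<i} ((v_i · u_j) / (u_j · u_j)) · u_j.

Step by step this gives:
  u_1 = (0, 1, -2)
  u_2 = (-1, -6/5, -3/5)
  u_3 = (9/14, -3/7, -3/14)

Orthogonality check:
  u_2 · u_1 = 0 (should be 0)
  u_3 · u_1 = 0 (should be 0)
  u_3 · u_2 = 0 (should be 0)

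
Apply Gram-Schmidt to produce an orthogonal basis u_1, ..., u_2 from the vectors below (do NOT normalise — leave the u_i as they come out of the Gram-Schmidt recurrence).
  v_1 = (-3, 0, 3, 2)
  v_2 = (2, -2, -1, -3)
Orthogonal basis:
  u_1 = (-3, 0, 3, 2)
  u_2 = (-1/22, -2, 23/22, -18/11)

Apply the Gram-Schmidt recurrence
  u_1 = v_1
  u_i = v_i − Σ_{j<i} ((v_i · u_j) / (u_j · u_j)) · u_j.

Step by step this gives:
  u_1 = (-3, 0, 3, 2)
  u_2 = (-1/22, -2, 23/22, -18/11)

Orthogonality check:
  u_2 · u_1 = 0 (should be 0)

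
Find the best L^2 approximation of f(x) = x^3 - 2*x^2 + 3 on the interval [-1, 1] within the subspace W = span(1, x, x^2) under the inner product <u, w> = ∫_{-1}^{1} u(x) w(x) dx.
g(x) = -2*x^2 + 3*x/5 + 3

The best approximation g ∈ W is the orthogonal projection of f onto W. Writing g = a_0 + a_1 x + a_2 x^2, the coefficients solve the normal equations G · a = b where
  G_{ij} = <φ_i, φ_j> and b_i = <f, φ_i>, with φ_0 = 1, φ_1 = x, φ_2 = x^2.
G =
  [2, 0, 2/3]
  [0, 2/3, 0]
  [2/3, 0, 2/5],
b = (14/3, 2/5, 6/5).
Solving gives a_0 = 3, a_1 = 3/5, a_2 = -2, so
  g(x) = -2*x^2 + 3*x/5 + 3.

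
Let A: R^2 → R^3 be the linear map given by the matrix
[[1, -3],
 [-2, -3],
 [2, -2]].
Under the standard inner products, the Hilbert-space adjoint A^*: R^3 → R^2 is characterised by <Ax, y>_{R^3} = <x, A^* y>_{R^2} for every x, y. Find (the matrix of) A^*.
A^* = A^T =
[[1, -2, 2],
 [-3, -3, -2]]

For real matrices with standard dot products, the defining identity <Ax, y> = <x, A^* y> gives (Ax)^T y = x^T (A^*) y, i.e. x^T A^T y = x^T (A^*) y. Since this holds for all x, y, we must have A^* = A^T. Therefore
A^* =
[[1, -2, 2],
 [-3, -3, -2]].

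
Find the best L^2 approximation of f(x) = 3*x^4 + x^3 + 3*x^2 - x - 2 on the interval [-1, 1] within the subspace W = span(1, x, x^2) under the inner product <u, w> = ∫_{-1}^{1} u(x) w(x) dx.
g(x) = 39*x^2/7 - 2*x/5 - 79/35

The best approximation g ∈ W is the orthogonal projection of f onto W. Writing g = a_0 + a_1 x + a_2 x^2, the coefficients solve the normal equations G · a = b where
  G_{ij} = <φ_i, φ_j> and b_i = <f, φ_i>, with φ_0 = 1, φ_1 = x, φ_2 = x^2.
G =
  [2, 0, 2/3]
  [0, 2/3, 0]
  [2/3, 0, 2/5],
b = (-4/5, -4/15, 76/105).
Solving gives a_0 = -79/35, a_1 = -2/5, a_2 = 39/7, so
  g(x) = 39*x^2/7 - 2*x/5 - 79/35.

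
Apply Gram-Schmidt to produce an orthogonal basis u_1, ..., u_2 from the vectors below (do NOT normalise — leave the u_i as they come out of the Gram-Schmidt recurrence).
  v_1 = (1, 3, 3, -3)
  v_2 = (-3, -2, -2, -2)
Orthogonal basis:
  u_1 = (1, 3, 3, -3)
  u_2 = (-75/28, -29/28, -29/28, -83/28)

Apply the Gram-Schmidt recurrence
  u_1 = v_1
  u_i = v_i − Σ_{j<i} ((v_i · u_j) / (u_j · u_j)) · u_j.

Step by step this gives:
  u_1 = (1, 3, 3, -3)
  u_2 = (-75/28, -29/28, -29/28, -83/28)

Orthogonality check:
  u_2 · u_1 = 0 (should be 0)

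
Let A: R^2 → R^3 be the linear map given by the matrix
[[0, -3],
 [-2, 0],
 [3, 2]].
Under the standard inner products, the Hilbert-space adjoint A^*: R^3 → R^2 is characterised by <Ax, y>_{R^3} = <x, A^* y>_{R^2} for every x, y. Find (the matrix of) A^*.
A^* = A^T =
[[0, -2, 3],
 [-3, 0, 2]]

For real matrices with standard dot products, the defining identity <Ax, y> = <x, A^* y> gives (Ax)^T y = x^T (A^*) y, i.e. x^T A^T y = x^T (A^*) y. Since this holds for all x, y, we must have A^* = A^T. Therefore
A^* =
[[0, -2, 3],
 [-3, 0, 2]].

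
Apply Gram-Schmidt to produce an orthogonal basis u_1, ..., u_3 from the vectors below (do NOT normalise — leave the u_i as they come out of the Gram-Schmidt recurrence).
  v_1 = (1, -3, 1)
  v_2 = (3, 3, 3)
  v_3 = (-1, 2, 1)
Orthogonal basis:
  u_1 = (1, -3, 1)
  u_2 = (36/11, 24/11, 36/11)
  u_3 = (-1, 0, 1)

Apply the Gram-Schmidt recurrence
  u_1 = v_1
  u_i = v_i − Σ_{j<i} ((v_i · u_j) / (u_j · u_j)) · u_j.

Step by step this gives:
  u_1 = (1, -3, 1)
  u_2 = (36/11, 24/11, 36/11)
  u_3 = (-1, 0, 1)

Orthogonality check:
  u_2 · u_1 = 0 (should be 0)
  u_3 · u_1 = 0 (should be 0)
  u_3 · u_2 = 0 (should be 0)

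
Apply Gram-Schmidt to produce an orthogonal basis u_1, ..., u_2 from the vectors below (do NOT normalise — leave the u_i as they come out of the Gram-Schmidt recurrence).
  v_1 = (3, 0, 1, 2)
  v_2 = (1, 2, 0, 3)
Orthogonal basis:
  u_1 = (3, 0, 1, 2)
  u_2 = (-13/14, 2, -9/14, 12/7)

Apply the Gram-Schmidt recurrence
  u_1 = v_1
  u_i = v_i − Σ_{j<i} ((v_i · u_j) / (u_j · u_j)) · u_j.

Step by step this gives:
  u_1 = (3, 0, 1, 2)
  u_2 = (-13/14, 2, -9/14, 12/7)

Orthogonality check:
  u_2 · u_1 = 0 (should be 0)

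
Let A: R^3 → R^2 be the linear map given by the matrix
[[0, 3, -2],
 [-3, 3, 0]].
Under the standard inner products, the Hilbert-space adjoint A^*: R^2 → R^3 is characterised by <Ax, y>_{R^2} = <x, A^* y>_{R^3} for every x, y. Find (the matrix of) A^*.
A^* = A^T =
[[0, -3],
 [3, 3],
 [-2, 0]]

For real matrices with standard dot products, the defining identity <Ax, y> = <x, A^* y> gives (Ax)^T y = x^T (A^*) y, i.e. x^T A^T y = x^T (A^*) y. Since this holds for all x, y, we must have A^* = A^T. Therefore
A^* =
[[0, -3],
 [3, 3],
 [-2, 0]].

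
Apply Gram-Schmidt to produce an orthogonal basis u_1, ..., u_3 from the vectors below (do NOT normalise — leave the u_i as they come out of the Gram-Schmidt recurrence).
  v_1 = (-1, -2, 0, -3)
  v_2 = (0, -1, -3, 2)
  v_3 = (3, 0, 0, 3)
Orthogonal basis:
  u_1 = (-1, -2, 0, -3)
  u_2 = (-2/7, -11/7, -3, 8/7)
  u_3 = (11/5, -7/5, 3/5, 1/5)

Apply the Gram-Schmidt recurrence
  u_1 = v_1
  u_i = v_i − Σ_{j<i} ((v_i · u_j) / (u_j · u_j)) · u_j.

Step by step this gives:
  u_1 = (-1, -2, 0, -3)
  u_2 = (-2/7, -11/7, -3, 8/7)
  u_3 = (11/5, -7/5, 3/5, 1/5)

Orthogonality check:
  u_2 · u_1 = 0 (should be 0)
  u_3 · u_1 = 0 (should be 0)
  u_3 · u_2 = 0 (should be 0)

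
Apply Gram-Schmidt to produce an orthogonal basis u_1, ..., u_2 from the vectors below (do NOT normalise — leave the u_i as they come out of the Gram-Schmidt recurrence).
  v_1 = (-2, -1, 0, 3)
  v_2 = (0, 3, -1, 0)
Orthogonal basis:
  u_1 = (-2, -1, 0, 3)
  u_2 = (-3/7, 39/14, -1, 9/14)

Apply the Gram-Schmidt recurrence
  u_1 = v_1
  u_i = v_i − Σ_{j<i} ((v_i · u_j) / (u_j · u_j)) · u_j.

Step by step this gives:
  u_1 = (-2, -1, 0, 3)
  u_2 = (-3/7, 39/14, -1, 9/14)

Orthogonality check:
  u_2 · u_1 = 0 (should be 0)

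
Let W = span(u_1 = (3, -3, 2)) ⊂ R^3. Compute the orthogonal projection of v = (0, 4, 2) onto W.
proj_W(v) = (-12/11, 12/11, -8/11)

Set up U = [u_1 | ... | u_1] ∈ R^(3×1). The projector onto W = col(U) is P = U (U^T U)^(-1) U^T.
Compute U^T U =
  [22],
and U^T v = (-8).
Solve U^T U · c = U^T v for the coefficients: c = (-4/11). The projection is proj_W(v) = U c.
Check: (v - proj_W(v)) · u_1 = 0  (should be 0).
Result: proj_W(v) = (-12/11, 12/11, -8/11).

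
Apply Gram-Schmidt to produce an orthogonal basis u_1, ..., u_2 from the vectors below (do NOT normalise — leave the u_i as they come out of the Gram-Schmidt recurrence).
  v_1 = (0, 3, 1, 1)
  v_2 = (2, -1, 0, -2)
Orthogonal basis:
  u_1 = (0, 3, 1, 1)
  u_2 = (2, 4/11, 5/11, -17/11)

Apply the Gram-Schmidt recurrence
  u_1 = v_1
  u_i = v_i − Σ_{j<i} ((v_i · u_j) / (u_j · u_j)) · u_j.

Step by step this gives:
  u_1 = (0, 3, 1, 1)
  u_2 = (2, 4/11, 5/11, -17/11)

Orthogonality check:
  u_2 · u_1 = 0 (should be 0)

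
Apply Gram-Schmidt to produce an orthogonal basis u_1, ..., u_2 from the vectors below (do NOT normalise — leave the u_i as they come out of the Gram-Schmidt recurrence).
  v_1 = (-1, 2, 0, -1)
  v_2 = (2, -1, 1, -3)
Orthogonal basis:
  u_1 = (-1, 2, 0, -1)
  u_2 = (11/6, -2/3, 1, -19/6)

Apply the Gram-Schmidt recurrence
  u_1 = v_1
  u_i = v_i − Σ_{j<i} ((v_i · u_j) / (u_j · u_j)) · u_j.

Step by step this gives:
  u_1 = (-1, 2, 0, -1)
  u_2 = (11/6, -2/3, 1, -19/6)

Orthogonality check:
  u_2 · u_1 = 0 (should be 0)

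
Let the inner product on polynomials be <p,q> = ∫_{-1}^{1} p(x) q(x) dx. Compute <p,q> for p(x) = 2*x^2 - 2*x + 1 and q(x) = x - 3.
<p,q> = -34/3

Expand the product: p(x)·q(x) = 2*x^3 - 8*x^2 + 7*x - 3.
∫_{-1}^{1} of each monomial x^k gives [2/(k+1) if k even, 0 if k odd]. Integrating term-by-term (or equivalently evaluating the antiderivative F(x) = x^4/2 - 8*x^3/3 + 7*x^2/2 - 3*x at the endpoints):
  F(1) − F(−1) = -5/3 − (29/3) = -34/3.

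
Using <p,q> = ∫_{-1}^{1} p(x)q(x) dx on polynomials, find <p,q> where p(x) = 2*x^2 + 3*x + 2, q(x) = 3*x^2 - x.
<p,q> = 22/5

Expand the product: p(x)·q(x) = 6*x^4 + 7*x^3 + 3*x^2 - 2*x.
∫_{-1}^{1} of each monomial x^k gives [2/(k+1) if k even, 0 if k odd]. Integrating term-by-term (or equivalently evaluating the antiderivative F(x) = 6*x^5/5 + 7*x^4/4 + x^3 - x^2 at the endpoints):
  F(1) − F(−1) = 59/20 − (-29/20) = 22/5.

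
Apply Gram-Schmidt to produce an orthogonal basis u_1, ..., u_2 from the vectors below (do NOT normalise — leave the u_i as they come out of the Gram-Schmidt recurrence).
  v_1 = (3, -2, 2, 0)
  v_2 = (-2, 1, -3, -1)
Orthogonal basis:
  u_1 = (3, -2, 2, 0)
  u_2 = (8/17, -11/17, -23/17, -1)

Apply the Gram-Schmidt recurrence
  u_1 = v_1
  u_i = v_i − Σ_{j<i} ((v_i · u_j) / (u_j · u_j)) · u_j.

Step by step this gives:
  u_1 = (3, -2, 2, 0)
  u_2 = (8/17, -11/17, -23/17, -1)

Orthogonality check:
  u_2 · u_1 = 0 (should be 0)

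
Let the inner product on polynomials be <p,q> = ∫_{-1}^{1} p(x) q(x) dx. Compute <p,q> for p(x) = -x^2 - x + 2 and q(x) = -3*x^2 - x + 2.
<p,q> = 68/15

Expand the product: p(x)·q(x) = 3*x^4 + 4*x^3 - 7*x^2 - 4*x + 4.
∫_{-1}^{1} of each monomial x^k gives [2/(k+1) if k even, 0 if k odd]. Integrating term-by-term (or equivalently evaluating the antiderivative F(x) = 3*x^5/5 + x^4 - 7*x^3/3 - 2*x^2 + 4*x at the endpoints):
  F(1) − F(−1) = 19/15 − (-49/15) = 68/15.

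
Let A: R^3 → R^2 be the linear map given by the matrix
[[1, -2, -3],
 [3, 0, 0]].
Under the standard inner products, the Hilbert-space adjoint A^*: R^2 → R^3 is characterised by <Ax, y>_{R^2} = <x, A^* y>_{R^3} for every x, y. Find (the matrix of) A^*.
A^* = A^T =
[[1, 3],
 [-2, 0],
 [-3, 0]]

For real matrices with standard dot products, the defining identity <Ax, y> = <x, A^* y> gives (Ax)^T y = x^T (A^*) y, i.e. x^T A^T y = x^T (A^*) y. Since this holds for all x, y, we must have A^* = A^T. Therefore
A^* =
[[1, 3],
 [-2, 0],
 [-3, 0]].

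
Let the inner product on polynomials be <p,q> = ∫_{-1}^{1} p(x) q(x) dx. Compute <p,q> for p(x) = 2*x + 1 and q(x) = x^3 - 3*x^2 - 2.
<p,q> = -26/5

Expand the product: p(x)·q(x) = 2*x^4 - 5*x^3 - 3*x^2 - 4*x - 2.
∫_{-1}^{1} of each monomial x^k gives [2/(k+1) if k even, 0 if k odd]. Integrating term-by-term (or equivalently evaluating the antiderivative F(x) = 2*x^5/5 - 5*x^4/4 - x^3 - 2*x^2 - 2*x at the endpoints):
  F(1) − F(−1) = -117/20 − (-13/20) = -26/5.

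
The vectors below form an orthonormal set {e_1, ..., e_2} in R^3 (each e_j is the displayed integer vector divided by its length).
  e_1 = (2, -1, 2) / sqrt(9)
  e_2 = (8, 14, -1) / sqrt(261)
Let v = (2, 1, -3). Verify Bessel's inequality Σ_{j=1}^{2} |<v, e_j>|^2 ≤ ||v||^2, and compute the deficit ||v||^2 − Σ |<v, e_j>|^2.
Σ |<v, e_j>|^2 = 150/29; ||v||^2 = 14; deficit = 256/29

Write each e_j = u_j / sqrt(<u_j, u_j>) where u_j is the displayed integer vector. Then <v, e_j> = <v, u_j> / sqrt(<u_j, u_j>), so |<v, e_j>|^2 = <v, u_j>^2 / <u_j, u_j>.
Coefficients: <v, e_1> = -3/sqrt(9), <v, e_2> = 33/sqrt(261).
Square and sum: Σ |<v, e_j>|^2 = 150/29.
Compute ||v||^2 = v·v = 14.
Deficit = 14 − 150/29 = 256/29 ≥ 0, confirming Bessel's inequality. (The deficit equals ||v − Σ <v,e_j> e_j||^2, the squared distance from v to span{e_j}.)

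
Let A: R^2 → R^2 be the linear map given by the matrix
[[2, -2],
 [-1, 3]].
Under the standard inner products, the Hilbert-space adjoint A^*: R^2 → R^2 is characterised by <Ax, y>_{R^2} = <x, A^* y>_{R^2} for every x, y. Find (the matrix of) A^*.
A^* = A^T =
[[2, -1],
 [-2, 3]]

For real matrices with standard dot products, the defining identity <Ax, y> = <x, A^* y> gives (Ax)^T y = x^T (A^*) y, i.e. x^T A^T y = x^T (A^*) y. Since this holds for all x, y, we must have A^* = A^T. Therefore
A^* =
[[2, -1],
 [-2, 3]].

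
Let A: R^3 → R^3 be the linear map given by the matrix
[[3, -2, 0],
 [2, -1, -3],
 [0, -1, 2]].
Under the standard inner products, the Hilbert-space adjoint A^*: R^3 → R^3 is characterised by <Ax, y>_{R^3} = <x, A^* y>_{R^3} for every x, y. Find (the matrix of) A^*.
A^* = A^T =
[[3, 2, 0],
 [-2, -1, -1],
 [0, -3, 2]]

For real matrices with standard dot products, the defining identity <Ax, y> = <x, A^* y> gives (Ax)^T y = x^T (A^*) y, i.e. x^T A^T y = x^T (A^*) y. Since this holds for all x, y, we must have A^* = A^T. Therefore
A^* =
[[3, 2, 0],
 [-2, -1, -1],
 [0, -3, 2]].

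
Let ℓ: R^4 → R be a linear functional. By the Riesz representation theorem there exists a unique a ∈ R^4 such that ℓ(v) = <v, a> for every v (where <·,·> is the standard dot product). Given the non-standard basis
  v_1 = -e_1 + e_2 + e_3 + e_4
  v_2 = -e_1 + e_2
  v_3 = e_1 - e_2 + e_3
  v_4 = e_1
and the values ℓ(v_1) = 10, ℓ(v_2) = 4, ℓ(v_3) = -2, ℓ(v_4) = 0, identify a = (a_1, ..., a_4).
a = (0, 4, 2, 4)

Write a = (a_1, ..., a_4) in the standard basis. For each basis vector v_i, ℓ(v_i) = <v_i, a> is a linear equation in the a_j's. Collect the n equations into a matrix system V a = ℓ, where row i of V is v_i (expressed in the standard basis). Since V is invertible (lower-triangular with 1s on the diagonal, up to permutation), solve by back-substitution:
  V =
[[-1, 1, 1, 1],
 [-1, 1, 0, 0],
 [1, -1, 1, 0],
 [1, 0, 0, 0]]
  V a = (10, 4, -2, 0)
Solving gives a = (0, 4, 2, 4).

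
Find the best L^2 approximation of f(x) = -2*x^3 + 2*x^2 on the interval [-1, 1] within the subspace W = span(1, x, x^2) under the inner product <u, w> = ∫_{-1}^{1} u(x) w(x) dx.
g(x) = 2*x^2 - 6*x/5

The best approximation g ∈ W is the orthogonal projection of f onto W. Writing g = a_0 + a_1 x + a_2 x^2, the coefficients solve the normal equations G · a = b where
  G_{ij} = <φ_i, φ_j> and b_i = <f, φ_i>, with φ_0 = 1, φ_1 = x, φ_2 = x^2.
G =
  [2, 0, 2/3]
  [0, 2/3, 0]
  [2/3, 0, 2/5],
b = (4/3, -4/5, 4/5).
Solving gives a_0 = 0, a_1 = -6/5, a_2 = 2, so
  g(x) = 2*x^2 - 6*x/5.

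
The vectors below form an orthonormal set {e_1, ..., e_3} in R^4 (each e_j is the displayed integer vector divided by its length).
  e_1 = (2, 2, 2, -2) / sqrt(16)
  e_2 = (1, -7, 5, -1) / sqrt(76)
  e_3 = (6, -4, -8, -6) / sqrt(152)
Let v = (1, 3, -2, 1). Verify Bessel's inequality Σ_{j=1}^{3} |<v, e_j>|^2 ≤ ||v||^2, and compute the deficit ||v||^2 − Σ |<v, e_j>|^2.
Σ |<v, e_j>|^2 = 13; ||v||^2 = 15; deficit = 2

Write each e_j = u_j / sqrt(<u_j, u_j>) where u_j is the displayed integer vector. Then <v, e_j> = <v, u_j> / sqrt(<u_j, u_j>), so |<v, e_j>|^2 = <v, u_j>^2 / <u_j, u_j>.
Coefficients: <v, e_1> = 2/sqrt(16), <v, e_2> = -31/sqrt(76), <v, e_3> = 4/sqrt(152).
Square and sum: Σ |<v, e_j>|^2 = 13.
Compute ||v||^2 = v·v = 15.
Deficit = 15 − 13 = 2 ≥ 0, confirming Bessel's inequality. (The deficit equals ||v − Σ <v,e_j> e_j||^2, the squared distance from v to span{e_j}.)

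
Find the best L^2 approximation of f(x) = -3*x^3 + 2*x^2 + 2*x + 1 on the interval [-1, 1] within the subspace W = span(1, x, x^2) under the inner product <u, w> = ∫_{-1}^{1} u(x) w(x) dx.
g(x) = 2*x^2 + x/5 + 1

The best approximation g ∈ W is the orthogonal projection of f onto W. Writing g = a_0 + a_1 x + a_2 x^2, the coefficients solve the normal equations G · a = b where
  G_{ij} = <φ_i, φ_j> and b_i = <f, φ_i>, with φ_0 = 1, φ_1 = x, φ_2 = x^2.
G =
  [2, 0, 2/3]
  [0, 2/3, 0]
  [2/3, 0, 2/5],
b = (10/3, 2/15, 22/15).
Solving gives a_0 = 1, a_1 = 1/5, a_2 = 2, so
  g(x) = 2*x^2 + x/5 + 1.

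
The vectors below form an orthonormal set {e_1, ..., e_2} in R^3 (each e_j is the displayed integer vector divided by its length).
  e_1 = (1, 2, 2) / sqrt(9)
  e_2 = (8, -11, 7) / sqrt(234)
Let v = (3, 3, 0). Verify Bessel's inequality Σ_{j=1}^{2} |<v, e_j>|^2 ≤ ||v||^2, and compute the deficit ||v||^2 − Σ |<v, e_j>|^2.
Σ |<v, e_j>|^2 = 243/26; ||v||^2 = 18; deficit = 225/26

Write each e_j = u_j / sqrt(<u_j, u_j>) where u_j is the displayed integer vector. Then <v, e_j> = <v, u_j> / sqrt(<u_j, u_j>), so |<v, e_j>|^2 = <v, u_j>^2 / <u_j, u_j>.
Coefficients: <v, e_1> = 9/sqrt(9), <v, e_2> = -9/sqrt(234).
Square and sum: Σ |<v, e_j>|^2 = 243/26.
Compute ||v||^2 = v·v = 18.
Deficit = 18 − 243/26 = 225/26 ≥ 0, confirming Bessel's inequality. (The deficit equals ||v − Σ <v,e_j> e_j||^2, the squared distance from v to span{e_j}.)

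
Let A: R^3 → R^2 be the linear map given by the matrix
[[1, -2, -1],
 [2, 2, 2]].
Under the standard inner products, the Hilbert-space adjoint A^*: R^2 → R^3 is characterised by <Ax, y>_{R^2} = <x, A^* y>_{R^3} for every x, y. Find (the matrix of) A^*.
A^* = A^T =
[[1, 2],
 [-2, 2],
 [-1, 2]]

For real matrices with standard dot products, the defining identity <Ax, y> = <x, A^* y> gives (Ax)^T y = x^T (A^*) y, i.e. x^T A^T y = x^T (A^*) y. Since this holds for all x, y, we must have A^* = A^T. Therefore
A^* =
[[1, 2],
 [-2, 2],
 [-1, 2]].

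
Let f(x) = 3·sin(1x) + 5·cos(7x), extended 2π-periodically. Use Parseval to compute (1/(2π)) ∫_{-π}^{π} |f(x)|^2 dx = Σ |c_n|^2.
Σ |c_n|^2 = 17

Expand |f|^2 and use orthogonality of {sin(nx), cos(mx)} on [-π, π]:
  ∫_{-π}^{π} sin(nx)^2 dx = π, ∫ cos(mx)^2 dx = π, and cross terms integrate to 0.
So ∫_{-π}^{π} f(x)^2 dx = 3^2 · π + 5^2 · π = (9 + 25)π.
Divide by 2π: (9 + 25)/2 = 17.
By Parseval, this equals Σ |c_n|^2.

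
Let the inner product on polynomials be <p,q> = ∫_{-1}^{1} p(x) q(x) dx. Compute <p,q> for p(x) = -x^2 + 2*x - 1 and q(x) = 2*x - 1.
<p,q> = 16/3

Expand the product: p(x)·q(x) = -2*x^3 + 5*x^2 - 4*x + 1.
∫_{-1}^{1} of each monomial x^k gives [2/(k+1) if k even, 0 if k odd]. Integrating term-by-term (or equivalently evaluating the antiderivative F(x) = -x^4/2 + 5*x^3/3 - 2*x^2 + x at the endpoints):
  F(1) − F(−1) = 1/6 − (-31/6) = 16/3.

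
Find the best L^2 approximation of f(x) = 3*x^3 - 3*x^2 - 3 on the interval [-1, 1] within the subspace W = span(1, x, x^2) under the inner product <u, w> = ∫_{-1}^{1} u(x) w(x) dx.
g(x) = -3*x^2 + 9*x/5 - 3

The best approximation g ∈ W is the orthogonal projection of f onto W. Writing g = a_0 + a_1 x + a_2 x^2, the coefficients solve the normal equations G · a = b where
  G_{ij} = <φ_i, φ_j> and b_i = <f, φ_i>, with φ_0 = 1, φ_1 = x, φ_2 = x^2.
G =
  [2, 0, 2/3]
  [0, 2/3, 0]
  [2/3, 0, 2/5],
b = (-8, 6/5, -16/5).
Solving gives a_0 = -3, a_1 = 9/5, a_2 = -3, so
  g(x) = -3*x^2 + 9*x/5 - 3.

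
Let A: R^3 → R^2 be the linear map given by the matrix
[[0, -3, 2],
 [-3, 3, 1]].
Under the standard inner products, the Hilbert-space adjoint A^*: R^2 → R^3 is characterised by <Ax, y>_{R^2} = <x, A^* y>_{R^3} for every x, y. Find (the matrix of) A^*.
A^* = A^T =
[[0, -3],
 [-3, 3],
 [2, 1]]

For real matrices with standard dot products, the defining identity <Ax, y> = <x, A^* y> gives (Ax)^T y = x^T (A^*) y, i.e. x^T A^T y = x^T (A^*) y. Since this holds for all x, y, we must have A^* = A^T. Therefore
A^* =
[[0, -3],
 [-3, 3],
 [2, 1]].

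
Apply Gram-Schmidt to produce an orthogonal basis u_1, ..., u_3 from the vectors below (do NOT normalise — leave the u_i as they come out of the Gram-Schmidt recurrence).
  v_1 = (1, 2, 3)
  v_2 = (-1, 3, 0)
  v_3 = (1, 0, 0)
Orthogonal basis:
  u_1 = (1, 2, 3)
  u_2 = (-19/14, 16/7, -15/14)
  u_3 = (81/115, 27/115, -9/23)

Apply the Gram-Schmidt recurrence
  u_1 = v_1
  u_i = v_i − Σ_{j<i} ((v_i · u_j) / (u_j · u_j)) · u_j.

Step by step this gives:
  u_1 = (1, 2, 3)
  u_2 = (-19/14, 16/7, -15/14)
  u_3 = (81/115, 27/115, -9/23)

Orthogonality check:
  u_2 · u_1 = 0 (should be 0)
  u_3 · u_1 = 0 (should be 0)
  u_3 · u_2 = 0 (should be 0)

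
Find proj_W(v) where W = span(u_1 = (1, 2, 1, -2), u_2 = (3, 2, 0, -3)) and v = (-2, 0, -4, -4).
proj_W(v) = (4/3, 0, -2/3, -2/3)

Set up U = [u_1 | ... | u_2] ∈ R^(4×2). The projector onto W = col(U) is P = U (U^T U)^(-1) U^T.
Compute U^T U =
  [10, 13]
  [13, 22],
and U^T v = (2, 6).
Solve U^T U · c = U^T v for the coefficients: c = (-2/3, 2/3). The projection is proj_W(v) = U c.
Check: (v - proj_W(v)) · u_1 = 0  (should be 0).
Check: (v - proj_W(v)) · u_2 = 0  (should be 0).
Result: proj_W(v) = (4/3, 0, -2/3, -2/3).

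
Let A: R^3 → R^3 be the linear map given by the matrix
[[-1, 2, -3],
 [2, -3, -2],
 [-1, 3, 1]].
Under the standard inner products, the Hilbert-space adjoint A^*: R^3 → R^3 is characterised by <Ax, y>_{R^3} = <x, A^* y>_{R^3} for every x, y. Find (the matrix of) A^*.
A^* = A^T =
[[-1, 2, -1],
 [2, -3, 3],
 [-3, -2, 1]]

For real matrices with standard dot products, the defining identity <Ax, y> = <x, A^* y> gives (Ax)^T y = x^T (A^*) y, i.e. x^T A^T y = x^T (A^*) y. Since this holds for all x, y, we must have A^* = A^T. Therefore
A^* =
[[-1, 2, -1],
 [2, -3, 3],
 [-3, -2, 1]].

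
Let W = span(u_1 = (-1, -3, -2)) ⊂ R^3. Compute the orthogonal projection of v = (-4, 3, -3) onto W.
proj_W(v) = (-1/14, -3/14, -1/7)

Set up U = [u_1 | ... | u_1] ∈ R^(3×1). The projector onto W = col(U) is P = U (U^T U)^(-1) U^T.
Compute U^T U =
  [14],
and U^T v = (1).
Solve U^T U · c = U^T v for the coefficients: c = (1/14). The projection is proj_W(v) = U c.
Check: (v - proj_W(v)) · u_1 = 0  (should be 0).
Result: proj_W(v) = (-1/14, -3/14, -1/7).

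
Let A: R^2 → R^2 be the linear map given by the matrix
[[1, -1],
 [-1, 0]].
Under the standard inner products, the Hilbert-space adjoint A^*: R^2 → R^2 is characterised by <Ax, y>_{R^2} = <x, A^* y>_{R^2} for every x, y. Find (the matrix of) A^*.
A^* = A^T =
[[1, -1],
 [-1, 0]]

For real matrices with standard dot products, the defining identity <Ax, y> = <x, A^* y> gives (Ax)^T y = x^T (A^*) y, i.e. x^T A^T y = x^T (A^*) y. Since this holds for all x, y, we must have A^* = A^T. Therefore
A^* =
[[1, -1],
 [-1, 0]].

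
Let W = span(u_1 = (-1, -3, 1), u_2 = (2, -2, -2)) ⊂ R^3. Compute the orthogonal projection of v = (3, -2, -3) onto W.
proj_W(v) = (3, -2, -3)

Set up U = [u_1 | ... | u_2] ∈ R^(3×2). The projector onto W = col(U) is P = U (U^T U)^(-1) U^T.
Compute U^T U =
  [11, 2]
  [2, 12],
and U^T v = (0, 16).
Solve U^T U · c = U^T v for the coefficients: c = (-1/4, 11/8). The projection is proj_W(v) = U c.
Check: (v - proj_W(v)) · u_1 = 0  (should be 0).
Check: (v - proj_W(v)) · u_2 = 0  (should be 0).
Result: proj_W(v) = (3, -2, -3).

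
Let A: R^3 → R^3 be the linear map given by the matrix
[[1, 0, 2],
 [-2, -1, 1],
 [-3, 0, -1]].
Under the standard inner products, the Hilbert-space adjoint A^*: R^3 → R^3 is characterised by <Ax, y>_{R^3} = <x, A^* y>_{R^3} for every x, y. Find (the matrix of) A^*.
A^* = A^T =
[[1, -2, -3],
 [0, -1, 0],
 [2, 1, -1]]

For real matrices with standard dot products, the defining identity <Ax, y> = <x, A^* y> gives (Ax)^T y = x^T (A^*) y, i.e. x^T A^T y = x^T (A^*) y. Since this holds for all x, y, we must have A^* = A^T. Therefore
A^* =
[[1, -2, -3],
 [0, -1, 0],
 [2, 1, -1]].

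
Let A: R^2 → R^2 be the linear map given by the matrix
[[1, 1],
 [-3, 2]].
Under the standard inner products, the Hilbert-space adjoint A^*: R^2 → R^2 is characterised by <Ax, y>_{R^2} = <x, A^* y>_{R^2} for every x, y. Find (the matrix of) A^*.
A^* = A^T =
[[1, -3],
 [1, 2]]

For real matrices with standard dot products, the defining identity <Ax, y> = <x, A^* y> gives (Ax)^T y = x^T (A^*) y, i.e. x^T A^T y = x^T (A^*) y. Since this holds for all x, y, we must have A^* = A^T. Therefore
A^* =
[[1, -3],
 [1, 2]].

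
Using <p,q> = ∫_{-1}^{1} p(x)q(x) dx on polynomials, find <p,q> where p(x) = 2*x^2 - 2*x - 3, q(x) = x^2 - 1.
<p,q> = 52/15

Expand the product: p(x)·q(x) = 2*x^4 - 2*x^3 - 5*x^2 + 2*x + 3.
∫_{-1}^{1} of each monomial x^k gives [2/(k+1) if k even, 0 if k odd]. Integrating term-by-term (or equivalently evaluating the antiderivative F(x) = 2*x^5/5 - x^4/2 - 5*x^3/3 + x^2 + 3*x at the endpoints):
  F(1) − F(−1) = 67/30 − (-37/30) = 52/15.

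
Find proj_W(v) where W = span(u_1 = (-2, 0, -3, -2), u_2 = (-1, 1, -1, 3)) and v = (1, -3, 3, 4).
proj_W(v) = (380/203, 66/203, 603/203, 92/29)

Set up U = [u_1 | ... | u_2] ∈ R^(4×2). The projector onto W = col(U) is P = U (U^T U)^(-1) U^T.
Compute U^T U =
  [17, -1]
  [-1, 12],
and U^T v = (-19, 5).
Solve U^T U · c = U^T v for the coefficients: c = (-223/203, 66/203). The projection is proj_W(v) = U c.
Check: (v - proj_W(v)) · u_1 = 0  (should be 0).
Check: (v - proj_W(v)) · u_2 = 0  (should be 0).
Result: proj_W(v) = (380/203, 66/203, 603/203, 92/29).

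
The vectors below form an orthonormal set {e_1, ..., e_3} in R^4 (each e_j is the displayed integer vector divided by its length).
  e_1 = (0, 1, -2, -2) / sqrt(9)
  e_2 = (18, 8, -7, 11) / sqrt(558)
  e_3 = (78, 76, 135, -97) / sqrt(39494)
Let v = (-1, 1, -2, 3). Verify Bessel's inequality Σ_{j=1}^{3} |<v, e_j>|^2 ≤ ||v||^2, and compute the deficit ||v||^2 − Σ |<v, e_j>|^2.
Σ |<v, e_j>|^2 = 6746/637; ||v||^2 = 15; deficit = 2809/637

Write each e_j = u_j / sqrt(<u_j, u_j>) where u_j is the displayed integer vector. Then <v, e_j> = <v, u_j> / sqrt(<u_j, u_j>), so |<v, e_j>|^2 = <v, u_j>^2 / <u_j, u_j>.
Coefficients: <v, e_1> = -1/sqrt(9), <v, e_2> = 37/sqrt(558), <v, e_3> = -563/sqrt(39494).
Square and sum: Σ |<v, e_j>|^2 = 6746/637.
Compute ||v||^2 = v·v = 15.
Deficit = 15 − 6746/637 = 2809/637 ≥ 0, confirming Bessel's inequality. (The deficit equals ||v − Σ <v,e_j> e_j||^2, the squared distance from v to span{e_j}.)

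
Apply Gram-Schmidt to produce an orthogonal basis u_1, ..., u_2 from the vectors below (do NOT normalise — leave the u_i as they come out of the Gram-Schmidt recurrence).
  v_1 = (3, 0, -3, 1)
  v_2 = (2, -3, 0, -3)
Orthogonal basis:
  u_1 = (3, 0, -3, 1)
  u_2 = (29/19, -3, 9/19, -60/19)

Apply the Gram-Schmidt recurrence
  u_1 = v_1
  u_i = v_i − Σ_{j<i} ((v_i · u_j) / (u_j · u_j)) · u_j.

Step by step this gives:
  u_1 = (3, 0, -3, 1)
  u_2 = (29/19, -3, 9/19, -60/19)

Orthogonality check:
  u_2 · u_1 = 0 (should be 0)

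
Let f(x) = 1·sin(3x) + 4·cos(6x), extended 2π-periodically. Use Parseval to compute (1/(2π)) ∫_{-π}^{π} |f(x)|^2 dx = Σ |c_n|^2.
Σ |c_n|^2 = 17/2

Expand |f|^2 and use orthogonality of {sin(nx), cos(mx)} on [-π, π]:
  ∫_{-π}^{π} sin(nx)^2 dx = π, ∫ cos(mx)^2 dx = π, and cross terms integrate to 0.
So ∫_{-π}^{π} f(x)^2 dx = 1^2 · π + 4^2 · π = (1 + 16)π.
Divide by 2π: (1 + 16)/2 = 17/2.
By Parseval, this equals Σ |c_n|^2.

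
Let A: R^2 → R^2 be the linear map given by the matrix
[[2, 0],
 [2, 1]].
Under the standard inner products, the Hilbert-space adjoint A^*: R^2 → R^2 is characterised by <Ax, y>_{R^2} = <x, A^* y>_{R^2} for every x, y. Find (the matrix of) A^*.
A^* = A^T =
[[2, 2],
 [0, 1]]

For real matrices with standard dot products, the defining identity <Ax, y> = <x, A^* y> gives (Ax)^T y = x^T (A^*) y, i.e. x^T A^T y = x^T (A^*) y. Since this holds for all x, y, we must have A^* = A^T. Therefore
A^* =
[[2, 2],
 [0, 1]].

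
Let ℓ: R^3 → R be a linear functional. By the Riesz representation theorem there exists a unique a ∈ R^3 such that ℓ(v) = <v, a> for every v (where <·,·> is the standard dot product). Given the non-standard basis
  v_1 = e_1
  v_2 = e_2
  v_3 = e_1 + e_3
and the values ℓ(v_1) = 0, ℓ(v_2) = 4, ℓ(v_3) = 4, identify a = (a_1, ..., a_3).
a = (0, 4, 4)

Write a = (a_1, ..., a_3) in the standard basis. For each basis vector v_i, ℓ(v_i) = <v_i, a> is a linear equation in the a_j's. Collect the n equations into a matrix system V a = ℓ, where row i of V is v_i (expressed in the standard basis). Since V is invertible (lower-triangular with 1s on the diagonal, up to permutation), solve by back-substitution:
  V =
[[1, 0, 0],
 [0, 1, 0],
 [1, 0, 1]]
  V a = (0, 4, 4)
Solving gives a = (0, 4, 4).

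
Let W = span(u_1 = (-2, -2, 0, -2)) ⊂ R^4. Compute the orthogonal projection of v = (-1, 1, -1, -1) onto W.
proj_W(v) = (-1/3, -1/3, 0, -1/3)

Set up U = [u_1 | ... | u_1] ∈ R^(4×1). The projector onto W = col(U) is P = U (U^T U)^(-1) U^T.
Compute U^T U =
  [12],
and U^T v = (2).
Solve U^T U · c = U^T v for the coefficients: c = (1/6). The projection is proj_W(v) = U c.
Check: (v - proj_W(v)) · u_1 = 0  (should be 0).
Result: proj_W(v) = (-1/3, -1/3, 0, -1/3).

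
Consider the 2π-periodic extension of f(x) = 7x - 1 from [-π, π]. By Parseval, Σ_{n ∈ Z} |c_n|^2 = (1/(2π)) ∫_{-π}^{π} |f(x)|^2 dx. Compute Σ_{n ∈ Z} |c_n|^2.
Σ |c_n|^2 = 49π^2/3 + 1

Expand and integrate term by term over [-π, π]:
  ∫ (7x)^2 dx = 49·(2π^3/3); ∫ 2·7·(-1)·x dx = 0 (odd integrand); ∫ (-1)^2 dx = 1·2π.
So (1/(2π)) ∫_{-π}^{π} (7x - 1)^2 dx = 49π^2/3 + 1 = 49π^2/3 + 1.
Parseval ⇒ Σ |c_n|^2 = 49π^2/3 + 1.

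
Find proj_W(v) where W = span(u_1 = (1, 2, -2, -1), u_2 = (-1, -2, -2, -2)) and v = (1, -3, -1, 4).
proj_W(v) = (-29/43, -58/43, 62/43, 32/43)

Set up U = [u_1 | ... | u_2] ∈ R^(4×2). The projector onto W = col(U) is P = U (U^T U)^(-1) U^T.
Compute U^T U =
  [10, 1]
  [1, 13],
and U^T v = (-7, -1).
Solve U^T U · c = U^T v for the coefficients: c = (-30/43, -1/43). The projection is proj_W(v) = U c.
Check: (v - proj_W(v)) · u_1 = 0  (should be 0).
Check: (v - proj_W(v)) · u_2 = 0  (should be 0).
Result: proj_W(v) = (-29/43, -58/43, 62/43, 32/43).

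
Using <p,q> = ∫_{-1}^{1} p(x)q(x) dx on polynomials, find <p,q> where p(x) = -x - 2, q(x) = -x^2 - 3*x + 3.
<p,q> = -26/3

Expand the product: p(x)·q(x) = x^3 + 5*x^2 + 3*x - 6.
∫_{-1}^{1} of each monomial x^k gives [2/(k+1) if k even, 0 if k odd]. Integrating term-by-term (or equivalently evaluating the antiderivative F(x) = x^4/4 + 5*x^3/3 + 3*x^2/2 - 6*x at the endpoints):
  F(1) − F(−1) = -31/12 − (73/12) = -26/3.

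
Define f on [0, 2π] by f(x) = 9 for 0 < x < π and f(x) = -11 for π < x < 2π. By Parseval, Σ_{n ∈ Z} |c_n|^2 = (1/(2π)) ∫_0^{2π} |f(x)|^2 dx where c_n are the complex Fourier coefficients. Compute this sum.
Σ |c_n|^2 = 101

Parseval equates the L^2 energy of f (normalised by 1/(2π)) with the ℓ^2 sum of its Fourier coefficients: (1/(2π)) ∫_0^{2π} |f|^2 = Σ |c_n|^2.
Compute the left side: (1/(2π)) [∫_0^π 9^2 dx + ∫_π^{2π} (-11)^2 dx] = (1/(2π)) · (81π + 121π) = (81 + 121)/2 = 101.
So Σ_{n ∈ Z} |c_n|^2 = 101.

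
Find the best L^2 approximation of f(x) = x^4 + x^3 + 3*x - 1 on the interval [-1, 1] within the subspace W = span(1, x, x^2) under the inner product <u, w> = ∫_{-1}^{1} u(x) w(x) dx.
g(x) = 6*x^2/7 + 18*x/5 - 38/35

The best approximation g ∈ W is the orthogonal projection of f onto W. Writing g = a_0 + a_1 x + a_2 x^2, the coefficients solve the normal equations G · a = b where
  G_{ij} = <φ_i, φ_j> and b_i = <f, φ_i>, with φ_0 = 1, φ_1 = x, φ_2 = x^2.
G =
  [2, 0, 2/3]
  [0, 2/3, 0]
  [2/3, 0, 2/5],
b = (-8/5, 12/5, -8/21).
Solving gives a_0 = -38/35, a_1 = 18/5, a_2 = 6/7, so
  g(x) = 6*x^2/7 + 18*x/5 - 38/35.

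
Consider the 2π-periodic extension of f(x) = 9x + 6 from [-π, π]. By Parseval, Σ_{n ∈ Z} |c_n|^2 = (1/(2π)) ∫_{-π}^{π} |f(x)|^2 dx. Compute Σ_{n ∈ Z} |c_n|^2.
Σ |c_n|^2 = 27π^2 + 36

Expand and integrate term by term over [-π, π]:
  ∫ (9x)^2 dx = 81·(2π^3/3); ∫ 2·9·(6)·x dx = 0 (odd integrand); ∫ 6^2 dx = 36·2π.
So (1/(2π)) ∫_{-π}^{π} (9x + 6)^2 dx = 81π^2/3 + 36 = 27π^2 + 36.
Parseval ⇒ Σ |c_n|^2 = 27π^2 + 36.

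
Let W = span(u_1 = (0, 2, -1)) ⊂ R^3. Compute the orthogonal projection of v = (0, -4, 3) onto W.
proj_W(v) = (0, -22/5, 11/5)

Set up U = [u_1 | ... | u_1] ∈ R^(3×1). The projector onto W = col(U) is P = U (U^T U)^(-1) U^T.
Compute U^T U =
  [5],
and U^T v = (-11).
Solve U^T U · c = U^T v for the coefficients: c = (-11/5). The projection is proj_W(v) = U c.
Check: (v - proj_W(v)) · u_1 = 0  (should be 0).
Result: proj_W(v) = (0, -22/5, 11/5).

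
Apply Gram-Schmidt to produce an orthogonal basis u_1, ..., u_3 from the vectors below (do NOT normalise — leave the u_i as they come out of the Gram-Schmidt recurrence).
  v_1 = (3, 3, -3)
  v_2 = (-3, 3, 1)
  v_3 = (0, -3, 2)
Orthogonal basis:
  u_1 = (3, 3, -3)
  u_2 = (-8/3, 10/3, 2/3)
  u_3 = (3/7, 3/14, 9/14)

Apply the Gram-Schmidt recurrence
  u_1 = v_1
  u_i = v_i − Σ_{j<i} ((v_i · u_j) / (u_j · u_j)) · u_j.

Step by step this gives:
  u_1 = (3, 3, -3)
  u_2 = (-8/3, 10/3, 2/3)
  u_3 = (3/7, 3/14, 9/14)

Orthogonality check:
  u_2 · u_1 = 0 (should be 0)
  u_3 · u_1 = 0 (should be 0)
  u_3 · u_2 = 0 (should be 0)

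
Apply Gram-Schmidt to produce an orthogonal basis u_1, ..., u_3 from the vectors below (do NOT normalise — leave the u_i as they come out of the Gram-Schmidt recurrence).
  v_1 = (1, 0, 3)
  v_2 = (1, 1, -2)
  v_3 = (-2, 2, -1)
Orthogonal basis:
  u_1 = (1, 0, 3)
  u_2 = (3/2, 1, -1/2)
  u_3 = (-9/7, 15/7, 3/7)

Apply the Gram-Schmidt recurrence
  u_1 = v_1
  u_i = v_i − Σ_{j<i} ((v_i · u_j) / (u_j · u_j)) · u_j.

Step by step this gives:
  u_1 = (1, 0, 3)
  u_2 = (3/2, 1, -1/2)
  u_3 = (-9/7, 15/7, 3/7)

Orthogonality check:
  u_2 · u_1 = 0 (should be 0)
  u_3 · u_1 = 0 (should be 0)
  u_3 · u_2 = 0 (should be 0)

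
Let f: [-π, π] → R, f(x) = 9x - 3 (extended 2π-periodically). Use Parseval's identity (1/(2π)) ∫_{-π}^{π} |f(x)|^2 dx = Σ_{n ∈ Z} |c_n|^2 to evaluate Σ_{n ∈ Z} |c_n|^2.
Σ |c_n|^2 = 27π^2 + 9

Expand and integrate term by term over [-π, π]:
  ∫ (9x)^2 dx = 81·(2π^3/3); ∫ 2·9·(-3)·x dx = 0 (odd integrand); ∫ (-3)^2 dx = 9·2π.
So (1/(2π)) ∫_{-π}^{π} (9x - 3)^2 dx = 81π^2/3 + 9 = 27π^2 + 9.
Parseval ⇒ Σ |c_n|^2 = 27π^2 + 9.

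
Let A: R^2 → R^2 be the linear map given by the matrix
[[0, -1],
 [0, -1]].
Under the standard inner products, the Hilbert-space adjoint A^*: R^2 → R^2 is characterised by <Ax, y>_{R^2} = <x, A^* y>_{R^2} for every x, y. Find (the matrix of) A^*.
A^* = A^T =
[[0, 0],
 [-1, -1]]

For real matrices with standard dot products, the defining identity <Ax, y> = <x, A^* y> gives (Ax)^T y = x^T (A^*) y, i.e. x^T A^T y = x^T (A^*) y. Since this holds for all x, y, we must have A^* = A^T. Therefore
A^* =
[[0, 0],
 [-1, -1]].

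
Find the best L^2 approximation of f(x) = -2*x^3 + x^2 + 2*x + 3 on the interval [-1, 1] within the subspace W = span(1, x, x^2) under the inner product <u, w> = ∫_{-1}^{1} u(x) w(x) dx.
g(x) = x^2 + 4*x/5 + 3

The best approximation g ∈ W is the orthogonal projection of f onto W. Writing g = a_0 + a_1 x + a_2 x^2, the coefficients solve the normal equations G · a = b where
  G_{ij} = <φ_i, φ_j> and b_i = <f, φ_i>, with φ_0 = 1, φ_1 = x, φ_2 = x^2.
G =
  [2, 0, 2/3]
  [0, 2/3, 0]
  [2/3, 0, 2/5],
b = (20/3, 8/15, 12/5).
Solving gives a_0 = 3, a_1 = 4/5, a_2 = 1, so
  g(x) = x^2 + 4*x/5 + 3.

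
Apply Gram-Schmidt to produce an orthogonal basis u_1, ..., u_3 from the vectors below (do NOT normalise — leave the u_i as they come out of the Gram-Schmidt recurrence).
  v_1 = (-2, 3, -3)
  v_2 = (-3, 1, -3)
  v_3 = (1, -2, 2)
Orthogonal basis:
  u_1 = (-2, 3, -3)
  u_2 = (-15/11, -16/11, -6/11)
  u_3 = (-6/47, 3/47, 7/47)

Apply the Gram-Schmidt recurrence
  u_1 = v_1
  u_i = v_i − Σ_{j<i} ((v_i · u_j) / (u_j · u_j)) · u_j.

Step by step this gives:
  u_1 = (-2, 3, -3)
  u_2 = (-15/11, -16/11, -6/11)
  u_3 = (-6/47, 3/47, 7/47)

Orthogonality check:
  u_2 · u_1 = 0 (should be 0)
  u_3 · u_1 = 0 (should be 0)
  u_3 · u_2 = 0 (should be 0)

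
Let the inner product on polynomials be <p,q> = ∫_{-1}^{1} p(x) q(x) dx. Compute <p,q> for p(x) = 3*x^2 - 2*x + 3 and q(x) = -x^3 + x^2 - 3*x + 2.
<p,q> = 24

Expand the product: p(x)·q(x) = -3*x^5 + 5*x^4 - 14*x^3 + 15*x^2 - 13*x + 6.
∫_{-1}^{1} of each monomial x^k gives [2/(k+1) if k even, 0 if k odd]. Integrating term-by-term (or equivalently evaluating the antiderivative F(x) = -x^6/2 + x^5 - 7*x^4/2 + 5*x^3 - 13*x^2/2 + 6*x at the endpoints):
  F(1) − F(−1) = 3/2 − (-45/2) = 24.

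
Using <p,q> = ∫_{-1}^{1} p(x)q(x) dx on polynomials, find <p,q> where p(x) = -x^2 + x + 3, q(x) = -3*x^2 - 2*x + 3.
<p,q> = 148/15

Expand the product: p(x)·q(x) = 3*x^4 - x^3 - 14*x^2 - 3*x + 9.
∫_{-1}^{1} of each monomial x^k gives [2/(k+1) if k even, 0 if k odd]. Integrating term-by-term (or equivalently evaluating the antiderivative F(x) = 3*x^5/5 - x^4/4 - 14*x^3/3 - 3*x^2/2 + 9*x at the endpoints):
  F(1) − F(−1) = 191/60 − (-401/60) = 148/15.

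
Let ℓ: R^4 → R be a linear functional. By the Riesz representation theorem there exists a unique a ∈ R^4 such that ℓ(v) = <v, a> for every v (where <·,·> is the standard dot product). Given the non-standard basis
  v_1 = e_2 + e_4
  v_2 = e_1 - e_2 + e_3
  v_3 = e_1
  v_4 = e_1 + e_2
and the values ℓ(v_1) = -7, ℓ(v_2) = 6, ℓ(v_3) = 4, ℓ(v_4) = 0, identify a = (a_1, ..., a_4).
a = (4, -4, -2, -3)

Write a = (a_1, ..., a_4) in the standard basis. For each basis vector v_i, ℓ(v_i) = <v_i, a> is a linear equation in the a_j's. Collect the n equations into a matrix system V a = ℓ, where row i of V is v_i (expressed in the standard basis). Since V is invertible (lower-triangular with 1s on the diagonal, up to permutation), solve by back-substitution:
  V =
[[0, 1, 0, 1],
 [1, -1, 1, 0],
 [1, 0, 0, 0],
 [1, 1, 0, 0]]
  V a = (-7, 6, 4, 0)
Solving gives a = (4, -4, -2, -3).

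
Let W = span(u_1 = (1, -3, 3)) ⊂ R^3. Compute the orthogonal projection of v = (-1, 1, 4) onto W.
proj_W(v) = (8/19, -24/19, 24/19)

Set up U = [u_1 | ... | u_1] ∈ R^(3×1). The projector onto W = col(U) is P = U (U^T U)^(-1) U^T.
Compute U^T U =
  [19],
and U^T v = (8).
Solve U^T U · c = U^T v for the coefficients: c = (8/19). The projection is proj_W(v) = U c.
Check: (v - proj_W(v)) · u_1 = 0  (should be 0).
Result: proj_W(v) = (8/19, -24/19, 24/19).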